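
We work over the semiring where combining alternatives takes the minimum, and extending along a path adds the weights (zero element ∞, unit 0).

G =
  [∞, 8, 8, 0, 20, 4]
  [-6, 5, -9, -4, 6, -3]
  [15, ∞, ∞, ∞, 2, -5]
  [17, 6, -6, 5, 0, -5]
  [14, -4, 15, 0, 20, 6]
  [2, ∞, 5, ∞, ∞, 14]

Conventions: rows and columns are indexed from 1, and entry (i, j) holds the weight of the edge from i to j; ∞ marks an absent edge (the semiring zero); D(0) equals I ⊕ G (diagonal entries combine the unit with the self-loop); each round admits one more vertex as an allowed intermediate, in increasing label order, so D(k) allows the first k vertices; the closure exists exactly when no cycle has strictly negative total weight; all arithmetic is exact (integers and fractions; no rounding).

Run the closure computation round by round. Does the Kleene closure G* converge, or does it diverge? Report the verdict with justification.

D(0):
  [0, 8, 8, 0, 20, 4]
  [-6, 0, -9, -4, 6, -3]
  [15, ∞, 0, ∞, 2, -5]
  [17, 6, -6, 0, 0, -5]
  [14, -4, 15, 0, 0, 6]
  [2, ∞, 5, ∞, ∞, 0]
D(1):
  [0, 8, 8, 0, 20, 4]
  [-6, 0, -9, -6, 6, -3]
  [15, 23, 0, 15, 2, -5]
  [17, 6, -6, 0, 0, -5]
  [14, -4, 15, 0, 0, 6]
  [2, 10, 5, 2, 22, 0]
D(2):
  [0, 8, -1, 0, 14, 4]
  [-6, 0, -9, -6, 6, -3]
  [15, 23, 0, 15, 2, -5]
  [0, 6, -6, 0, 0, -5]
  [-10, -4, -13, -10, 0, -7]
  [2, 10, 1, 2, 16, 0]
Detection: at round 3, diagonal entry (5, 5) turns strictly negative.
Key observation: the cycle 5->2->3->5 has total weight (-4) + (-9) + 2, which is strictly negative.
Answer: DIVERGES — negative cycle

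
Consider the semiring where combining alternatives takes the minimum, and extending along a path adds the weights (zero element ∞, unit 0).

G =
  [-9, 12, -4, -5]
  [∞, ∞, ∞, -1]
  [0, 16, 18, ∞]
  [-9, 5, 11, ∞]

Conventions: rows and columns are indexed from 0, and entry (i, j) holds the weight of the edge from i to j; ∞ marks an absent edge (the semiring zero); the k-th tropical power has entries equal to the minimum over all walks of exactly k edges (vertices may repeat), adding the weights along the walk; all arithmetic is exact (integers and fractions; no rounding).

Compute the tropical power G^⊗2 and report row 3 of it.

G^⊗2:
  [-18, 0, -13, -14]
  [-10, 4, 10, ∞]
  [-9, 12, -4, -5]
  [-18, 3, -13, -14]
Answer: row 3 of G^⊗2 = [-18, 3, -13, -14]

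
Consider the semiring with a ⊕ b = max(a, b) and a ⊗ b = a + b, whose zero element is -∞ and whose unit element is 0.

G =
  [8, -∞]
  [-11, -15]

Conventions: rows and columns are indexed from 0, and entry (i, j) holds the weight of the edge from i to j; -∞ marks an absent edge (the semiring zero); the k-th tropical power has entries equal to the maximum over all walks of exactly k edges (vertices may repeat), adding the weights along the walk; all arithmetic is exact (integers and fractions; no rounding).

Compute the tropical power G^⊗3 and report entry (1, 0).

G^⊗2:
  [16, -∞]
  [-3, -30]
G^⊗3:
  [24, -∞]
  [5, -45]
Key observation: the optimum is the walk 1->0->0->0, with weight (-11) + 8 + 8 = 5.
Optimal value attained by: walk 1->0->0->0.
Answer: (G^⊗3)[1][0] = 5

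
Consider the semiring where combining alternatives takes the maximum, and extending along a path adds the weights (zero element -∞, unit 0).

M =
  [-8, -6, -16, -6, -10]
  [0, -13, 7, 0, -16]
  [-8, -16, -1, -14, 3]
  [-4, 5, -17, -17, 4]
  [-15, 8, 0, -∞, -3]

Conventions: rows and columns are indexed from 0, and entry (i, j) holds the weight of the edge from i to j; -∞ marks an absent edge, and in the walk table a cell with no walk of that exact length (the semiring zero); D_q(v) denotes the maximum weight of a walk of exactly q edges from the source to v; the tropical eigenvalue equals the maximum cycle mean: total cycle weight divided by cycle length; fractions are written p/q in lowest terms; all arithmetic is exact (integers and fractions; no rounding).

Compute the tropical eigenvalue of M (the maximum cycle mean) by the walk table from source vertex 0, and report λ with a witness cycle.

q=0: [0, -∞, -∞, -∞, -∞]
q=1: [-8, -6, -16, -6, -10]
q=2: [-6, -1, 1, -6, -2]
q=3: [-1, 6, 6, -1, 4]
q=4: [6, 12, 13, 6, 9]
q=5: [12, 17, 19, 12, 16]
Optimal cycle mean attained by: cycle 1->2->4->1, total 7 + 3 + 8, length 3.
Answer: λ = 6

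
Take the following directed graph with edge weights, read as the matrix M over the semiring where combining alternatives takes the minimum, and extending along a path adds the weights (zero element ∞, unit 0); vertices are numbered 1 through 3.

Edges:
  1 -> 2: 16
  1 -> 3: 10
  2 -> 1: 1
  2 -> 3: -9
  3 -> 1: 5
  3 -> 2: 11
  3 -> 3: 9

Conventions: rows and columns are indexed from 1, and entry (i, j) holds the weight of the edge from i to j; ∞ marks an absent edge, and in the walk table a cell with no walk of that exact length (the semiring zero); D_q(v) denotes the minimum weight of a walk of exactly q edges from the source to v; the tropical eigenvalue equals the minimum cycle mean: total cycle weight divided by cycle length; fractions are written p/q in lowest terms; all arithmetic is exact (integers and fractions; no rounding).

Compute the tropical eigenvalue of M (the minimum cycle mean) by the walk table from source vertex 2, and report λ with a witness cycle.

q=0: [∞, 0, ∞]
q=1: [1, ∞, -9]
q=2: [-4, 2, 0]
q=3: [3, 11, -7]
Optimal cycle mean attained by: cycle 2->3->2, total (-9) + 11, length 2.
Answer: λ = 1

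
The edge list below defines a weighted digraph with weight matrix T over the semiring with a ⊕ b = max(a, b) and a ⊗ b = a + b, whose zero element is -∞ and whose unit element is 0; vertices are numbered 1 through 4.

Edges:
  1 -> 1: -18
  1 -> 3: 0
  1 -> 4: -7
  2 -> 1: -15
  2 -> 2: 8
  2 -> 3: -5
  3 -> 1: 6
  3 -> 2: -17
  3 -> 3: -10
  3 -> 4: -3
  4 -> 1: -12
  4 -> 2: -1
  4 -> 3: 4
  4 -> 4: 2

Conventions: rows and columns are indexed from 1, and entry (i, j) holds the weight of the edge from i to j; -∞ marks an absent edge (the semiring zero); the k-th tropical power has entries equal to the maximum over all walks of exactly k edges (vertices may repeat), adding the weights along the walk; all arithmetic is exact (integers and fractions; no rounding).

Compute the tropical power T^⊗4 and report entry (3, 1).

T^⊗2:
  [6, -8, -3, -3]
  [1, 16, 3, -8]
  [-4, -4, 6, -1]
  [10, 7, 6, 4]
T^⊗3:
  [3, 0, 6, -1]
  [9, 24, 11, 0]
  [12, 4, 3, 3]
  [12, 15, 10, 6]
T^⊗4:
  [12, 8, 3, 3]
  [17, 32, 19, 8]
  [9, 12, 12, 5]
  [16, 23, 12, 8]
Key observation: the optimum is the walk 3->1->4->3->1, with weight 6 + (-7) + 4 + 6 = 9.
Optimal value attained by: walk 3->1->4->3->1.
Answer: (T^⊗4)[3][1] = 9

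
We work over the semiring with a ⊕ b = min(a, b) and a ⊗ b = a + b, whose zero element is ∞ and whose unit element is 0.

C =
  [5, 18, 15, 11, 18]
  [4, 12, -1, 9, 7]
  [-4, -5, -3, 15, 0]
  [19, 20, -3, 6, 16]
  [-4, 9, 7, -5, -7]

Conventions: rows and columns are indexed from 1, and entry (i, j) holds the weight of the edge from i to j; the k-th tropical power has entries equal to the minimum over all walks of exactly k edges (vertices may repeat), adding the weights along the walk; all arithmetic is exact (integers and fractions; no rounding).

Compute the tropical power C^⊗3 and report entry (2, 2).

C^⊗2:
  [10, 10, 8, 13, 11]
  [-5, -6, -4, 2, -1]
  [-7, -8, -6, -5, -7]
  [-7, -8, -6, 11, -3]
  [-11, 2, -8, -12, -14]
C^⊗3:
  [4, 3, 5, 6, 4]
  [-8, -9, -7, -6, -8]
  [-11, -11, -9, -12, -14]
  [-10, -11, -9, -8, -10]
  [-18, -13, -15, -19, -21]
Key observation: the optimum is the walk 2->3->3->2, with weight (-1) + (-3) + (-5) = -9.
Optimal value attained by: walk 2->3->3->2.
Answer: (C^⊗3)[2][2] = -9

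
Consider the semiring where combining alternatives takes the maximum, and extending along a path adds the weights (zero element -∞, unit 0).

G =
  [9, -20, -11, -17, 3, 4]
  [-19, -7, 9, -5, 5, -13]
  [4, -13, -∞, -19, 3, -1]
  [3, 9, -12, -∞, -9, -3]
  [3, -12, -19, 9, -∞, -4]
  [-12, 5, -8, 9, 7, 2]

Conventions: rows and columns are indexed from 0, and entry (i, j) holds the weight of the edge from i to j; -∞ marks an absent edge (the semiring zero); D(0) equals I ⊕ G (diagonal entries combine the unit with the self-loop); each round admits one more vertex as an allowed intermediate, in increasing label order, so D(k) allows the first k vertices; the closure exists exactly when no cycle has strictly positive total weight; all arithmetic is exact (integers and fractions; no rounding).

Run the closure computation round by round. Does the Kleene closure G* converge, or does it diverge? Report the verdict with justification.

Detection: at round 0, diagonal entry (0, 0) turns strictly positive.
Key observation: the cycle 0->0 has total weight 9, which is strictly positive.
Answer: DIVERGES — positive cycle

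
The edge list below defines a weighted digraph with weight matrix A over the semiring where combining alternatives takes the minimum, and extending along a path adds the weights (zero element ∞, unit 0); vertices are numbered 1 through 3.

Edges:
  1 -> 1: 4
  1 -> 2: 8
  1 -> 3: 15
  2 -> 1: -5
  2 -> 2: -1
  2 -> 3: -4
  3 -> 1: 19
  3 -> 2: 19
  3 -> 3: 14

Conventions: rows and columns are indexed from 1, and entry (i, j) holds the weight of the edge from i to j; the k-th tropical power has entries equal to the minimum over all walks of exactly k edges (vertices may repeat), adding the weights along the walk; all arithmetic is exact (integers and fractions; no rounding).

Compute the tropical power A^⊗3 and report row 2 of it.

A^⊗2:
  [3, 7, 4]
  [-6, -2, -5]
  [14, 18, 15]
A^⊗3:
  [2, 6, 3]
  [-7, -3, -6]
  [13, 17, 14]
Answer: row 2 of A^⊗3 = [-7, -3, -6]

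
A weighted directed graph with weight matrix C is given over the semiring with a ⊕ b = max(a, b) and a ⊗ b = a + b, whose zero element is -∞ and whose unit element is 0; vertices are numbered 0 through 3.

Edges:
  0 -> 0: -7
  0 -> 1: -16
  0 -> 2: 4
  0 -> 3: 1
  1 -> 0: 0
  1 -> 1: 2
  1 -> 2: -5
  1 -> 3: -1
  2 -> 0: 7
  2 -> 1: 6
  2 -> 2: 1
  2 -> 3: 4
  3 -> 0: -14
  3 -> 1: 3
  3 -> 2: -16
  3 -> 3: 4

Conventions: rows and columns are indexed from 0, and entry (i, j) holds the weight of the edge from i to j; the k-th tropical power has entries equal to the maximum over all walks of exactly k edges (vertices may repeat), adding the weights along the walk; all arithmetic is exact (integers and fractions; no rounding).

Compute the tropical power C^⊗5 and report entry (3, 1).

C^⊗2:
  [11, 10, 5, 8]
  [2, 4, 4, 3]
  [8, 8, 11, 8]
  [3, 7, -2, 8]
C^⊗3:
  [12, 12, 15, 12]
  [11, 10, 6, 8]
  [18, 17, 12, 15]
  [7, 11, 7, 12]
C^⊗4:
  [22, 21, 16, 19]
  [13, 12, 15, 12]
  [19, 19, 22, 19]
  [14, 15, 11, 16]
C^⊗5:
  [23, 23, 26, 23]
  [22, 21, 17, 19]
  [29, 28, 23, 26]
  [18, 19, 18, 20]
Key observation: the optimum is the walk 3->3->3->3->3->1, with weight 4 + 4 + 4 + 4 + 3 = 19.
Optimal value attained by: walk 3->3->3->3->3->1.
Answer: (C^⊗5)[3][1] = 19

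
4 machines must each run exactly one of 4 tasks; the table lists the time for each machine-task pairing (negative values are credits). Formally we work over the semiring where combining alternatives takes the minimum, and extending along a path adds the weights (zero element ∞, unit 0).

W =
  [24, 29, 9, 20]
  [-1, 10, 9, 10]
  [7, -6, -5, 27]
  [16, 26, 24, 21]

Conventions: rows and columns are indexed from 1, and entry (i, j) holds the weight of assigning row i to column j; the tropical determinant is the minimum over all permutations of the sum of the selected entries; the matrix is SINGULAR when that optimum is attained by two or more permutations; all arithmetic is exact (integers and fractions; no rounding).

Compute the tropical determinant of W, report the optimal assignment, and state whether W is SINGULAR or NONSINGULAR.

σ = (1, 2, 3, 4): 24 + 10 + (-5) + 21 = 50
σ = (1, 2, 4, 3): 24 + 10 + 27 + 24 = 85
σ = (1, 3, 2, 4): 24 + 9 + (-6) + 21 = 48
σ = (1, 3, 4, 2): 24 + 9 + 27 + 26 = 86
σ = (1, 4, 2, 3): 24 + 10 + (-6) + 24 = 52
σ = (1, 4, 3, 2): 24 + 10 + (-5) + 26 = 55
σ = (2, 1, 3, 4): 29 + (-1) + (-5) + 21 = 44
σ = (2, 1, 4, 3): 29 + (-1) + 27 + 24 = 79
σ = (2, 3, 1, 4): 29 + 9 + 7 + 21 = 66
σ = (2, 3, 4, 1): 29 + 9 + 27 + 16 = 81
σ = (2, 4, 1, 3): 29 + 10 + 7 + 24 = 70
σ = (2, 4, 3, 1): 29 + 10 + (-5) + 16 = 50
σ = (3, 1, 2, 4): 9 + (-1) + (-6) + 21 = 23
σ = (3, 1, 4, 2): 9 + (-1) + 27 + 26 = 61
σ = (3, 2, 1, 4): 9 + 10 + 7 + 21 = 47
σ = (3, 2, 4, 1): 9 + 10 + 27 + 16 = 62
σ = (3, 4, 1, 2): 9 + 10 + 7 + 26 = 52
σ = (3, 4, 2, 1): 9 + 10 + (-6) + 16 = 29
σ = (4, 1, 2, 3): 20 + (-1) + (-6) + 24 = 37
σ = (4, 1, 3, 2): 20 + (-1) + (-5) + 26 = 40
σ = (4, 2, 1, 3): 20 + 10 + 7 + 24 = 61
σ = (4, 2, 3, 1): 20 + 10 + (-5) + 16 = 41
σ = (4, 3, 1, 2): 20 + 9 + 7 + 26 = 62
σ = (4, 3, 2, 1): 20 + 9 + (-6) + 16 = 39
Optimal value attained by: σ = (3, 1, 2, 4).
Answer: det⊕(W) = 23; verdict: NONSINGULAR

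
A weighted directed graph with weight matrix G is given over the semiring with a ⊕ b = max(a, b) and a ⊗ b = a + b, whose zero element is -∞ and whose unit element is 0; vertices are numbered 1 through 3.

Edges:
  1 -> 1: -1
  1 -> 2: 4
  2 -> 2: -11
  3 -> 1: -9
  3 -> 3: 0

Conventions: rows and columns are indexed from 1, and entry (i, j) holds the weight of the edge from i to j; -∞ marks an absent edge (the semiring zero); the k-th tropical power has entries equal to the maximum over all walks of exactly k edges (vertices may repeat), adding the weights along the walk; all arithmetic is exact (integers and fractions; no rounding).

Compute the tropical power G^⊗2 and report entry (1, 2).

G^⊗2:
  [-2, 3, -∞]
  [-∞, -22, -∞]
  [-9, -5, 0]
Key observation: the optimum is the walk 1->1->2, with weight (-1) + 4 = 3.
Optimal value attained by: walk 1->1->2.
Answer: (G^⊗2)[1][2] = 3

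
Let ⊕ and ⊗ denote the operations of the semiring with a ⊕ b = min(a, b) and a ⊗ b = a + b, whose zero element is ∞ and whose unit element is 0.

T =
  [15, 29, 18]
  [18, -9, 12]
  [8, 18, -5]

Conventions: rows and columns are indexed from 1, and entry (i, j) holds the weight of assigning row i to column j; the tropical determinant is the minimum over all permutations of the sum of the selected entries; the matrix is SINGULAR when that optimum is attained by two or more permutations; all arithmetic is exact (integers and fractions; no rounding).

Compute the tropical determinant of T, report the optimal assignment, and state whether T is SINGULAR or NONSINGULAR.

σ = (1, 2, 3): 15 + (-9) + (-5) = 1
σ = (1, 3, 2): 15 + 12 + 18 = 45
σ = (2, 1, 3): 29 + 18 + (-5) = 42
σ = (2, 3, 1): 29 + 12 + 8 = 49
σ = (3, 1, 2): 18 + 18 + 18 = 54
σ = (3, 2, 1): 18 + (-9) + 8 = 17
Optimal value attained by: σ = (1, 2, 3).
Answer: det⊕(T) = 1; verdict: NONSINGULAR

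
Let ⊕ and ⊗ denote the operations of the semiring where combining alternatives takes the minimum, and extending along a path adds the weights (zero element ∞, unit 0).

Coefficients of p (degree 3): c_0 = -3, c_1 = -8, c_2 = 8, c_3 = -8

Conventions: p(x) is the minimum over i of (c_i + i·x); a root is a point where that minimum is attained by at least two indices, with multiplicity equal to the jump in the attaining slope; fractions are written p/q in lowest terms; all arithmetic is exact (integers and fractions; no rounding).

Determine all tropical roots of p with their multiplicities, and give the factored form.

hull edge (i=0, c=-3) to (i=1, c=-8): slope -5, span 1
hull edge (i=1, c=-8) to (i=3, c=-8): slope 0, span 2
Factored form: p(x) = -8 ⊗ (x ⊕ 0) ⊗ (x ⊕ 0) ⊗ (x ⊕ 5)
Answer: roots = 0 (mult 2), 5 (mult 1)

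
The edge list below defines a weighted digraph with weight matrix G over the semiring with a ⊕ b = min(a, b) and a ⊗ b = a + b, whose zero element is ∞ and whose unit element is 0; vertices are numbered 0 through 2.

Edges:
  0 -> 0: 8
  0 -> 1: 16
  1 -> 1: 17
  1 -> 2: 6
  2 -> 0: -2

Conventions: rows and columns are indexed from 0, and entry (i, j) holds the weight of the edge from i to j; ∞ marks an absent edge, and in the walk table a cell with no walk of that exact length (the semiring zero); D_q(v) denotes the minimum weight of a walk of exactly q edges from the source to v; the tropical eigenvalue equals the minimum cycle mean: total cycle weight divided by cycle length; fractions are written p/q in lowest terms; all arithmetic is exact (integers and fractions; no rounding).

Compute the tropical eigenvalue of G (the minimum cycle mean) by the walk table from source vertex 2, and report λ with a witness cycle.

q=0: [∞, ∞, 0]
q=1: [-2, ∞, ∞]
q=2: [6, 14, ∞]
q=3: [14, 22, 20]
Optimal cycle mean attained by: cycle 0->1->2->0, total 16 + 6 + (-2), length 3.
Answer: λ = 20/3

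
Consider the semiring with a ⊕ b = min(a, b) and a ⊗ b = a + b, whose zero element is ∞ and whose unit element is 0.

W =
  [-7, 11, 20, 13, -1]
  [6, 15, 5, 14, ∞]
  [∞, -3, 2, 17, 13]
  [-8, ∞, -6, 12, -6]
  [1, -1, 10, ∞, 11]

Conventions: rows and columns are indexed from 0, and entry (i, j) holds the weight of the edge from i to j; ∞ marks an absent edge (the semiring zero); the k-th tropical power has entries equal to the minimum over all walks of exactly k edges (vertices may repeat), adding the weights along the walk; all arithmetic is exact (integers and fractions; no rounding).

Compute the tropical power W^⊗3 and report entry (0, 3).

W^⊗2:
  [-14, -2, 7, 6, -8]
  [-1, 2, 7, 19, 5]
  [3, -1, 2, 11, 11]
  [-15, -9, -4, 5, -9]
  [-6, 7, 4, 13, 0]
W^⊗3:
  [-21, -9, 0, -1, -15]
  [-8, 4, 7, 12, -2]
  [-4, -1, 4, 13, 2]
  [-22, -10, -4, -2, -16]
  [-13, -1, 6, 7, -7]
Key observation: the optimum is the walk 0->0->0->3, with weight (-7) + (-7) + 13 = -1.
Optimal value attained by: walk 0->0->0->3.
Answer: (W^⊗3)[0][3] = -1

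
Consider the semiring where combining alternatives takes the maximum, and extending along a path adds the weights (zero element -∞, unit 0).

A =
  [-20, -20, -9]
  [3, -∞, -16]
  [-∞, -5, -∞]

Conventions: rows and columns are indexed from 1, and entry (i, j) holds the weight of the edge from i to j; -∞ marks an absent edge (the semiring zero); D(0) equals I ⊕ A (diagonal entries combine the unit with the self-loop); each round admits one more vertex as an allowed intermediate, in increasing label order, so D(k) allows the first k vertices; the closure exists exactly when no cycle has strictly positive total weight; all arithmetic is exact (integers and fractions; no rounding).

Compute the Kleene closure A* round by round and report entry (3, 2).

D(0):
  [0, -20, -9]
  [3, 0, -16]
  [-∞, -5, 0]
D(1):
  [0, -20, -9]
  [3, 0, -6]
  [-∞, -5, 0]
D(2):
  [0, -20, -9]
  [3, 0, -6]
  [-2, -5, 0]
D(3):
  [0, -14, -9]
  [3, 0, -6]
  [-2, -5, 0]
Answer: A*[3][2] = -5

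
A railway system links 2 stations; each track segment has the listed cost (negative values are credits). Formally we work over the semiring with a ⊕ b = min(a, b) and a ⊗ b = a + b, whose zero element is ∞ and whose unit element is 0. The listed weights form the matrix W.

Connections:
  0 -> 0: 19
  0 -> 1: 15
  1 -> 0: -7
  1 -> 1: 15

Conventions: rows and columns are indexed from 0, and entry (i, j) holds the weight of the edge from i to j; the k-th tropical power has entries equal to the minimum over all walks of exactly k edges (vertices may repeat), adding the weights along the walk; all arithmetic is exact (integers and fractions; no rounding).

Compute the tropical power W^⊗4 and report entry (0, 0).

W^⊗2:
  [8, 30]
  [8, 8]
W^⊗3:
  [23, 23]
  [1, 23]
W^⊗4:
  [16, 38]
  [16, 16]
Key observation: the optimum is the walk 0->1->0->1->0, with weight 15 + (-7) + 15 + (-7) = 16.
Optimal value attained by: walk 0->1->0->1->0.
Answer: (W^⊗4)[0][0] = 16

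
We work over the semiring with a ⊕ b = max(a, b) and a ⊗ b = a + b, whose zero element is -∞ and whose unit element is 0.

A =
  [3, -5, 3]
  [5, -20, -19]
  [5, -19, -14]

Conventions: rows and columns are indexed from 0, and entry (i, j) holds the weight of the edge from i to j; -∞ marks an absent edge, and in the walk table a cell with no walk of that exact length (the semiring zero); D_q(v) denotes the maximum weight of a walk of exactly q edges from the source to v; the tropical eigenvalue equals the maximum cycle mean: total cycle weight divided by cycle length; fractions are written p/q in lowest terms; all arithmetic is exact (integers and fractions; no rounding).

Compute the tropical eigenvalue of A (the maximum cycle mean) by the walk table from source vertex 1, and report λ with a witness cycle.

q=0: [-∞, 0, -∞]
q=1: [5, -20, -19]
q=2: [8, 0, 8]
q=3: [13, 3, 11]
Optimal cycle mean attained by: cycle 0->2->0, total 3 + 5, length 2.
Answer: λ = 4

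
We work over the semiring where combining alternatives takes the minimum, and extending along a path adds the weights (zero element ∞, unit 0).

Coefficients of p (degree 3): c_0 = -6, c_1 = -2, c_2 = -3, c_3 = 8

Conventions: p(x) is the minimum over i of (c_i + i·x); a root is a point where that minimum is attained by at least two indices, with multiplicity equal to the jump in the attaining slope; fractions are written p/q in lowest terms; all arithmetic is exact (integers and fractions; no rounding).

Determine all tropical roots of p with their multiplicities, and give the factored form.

hull edge (i=0, c=-6) to (i=2, c=-3): slope 3/2, span 2
hull edge (i=2, c=-3) to (i=3, c=8): slope 11, span 1
Factored form: p(x) = 8 ⊗ (x ⊕ (-11)) ⊗ (x ⊕ (-3/2)) ⊗ (x ⊕ (-3/2))
Answer: roots = -11 (mult 1), -3/2 (mult 2)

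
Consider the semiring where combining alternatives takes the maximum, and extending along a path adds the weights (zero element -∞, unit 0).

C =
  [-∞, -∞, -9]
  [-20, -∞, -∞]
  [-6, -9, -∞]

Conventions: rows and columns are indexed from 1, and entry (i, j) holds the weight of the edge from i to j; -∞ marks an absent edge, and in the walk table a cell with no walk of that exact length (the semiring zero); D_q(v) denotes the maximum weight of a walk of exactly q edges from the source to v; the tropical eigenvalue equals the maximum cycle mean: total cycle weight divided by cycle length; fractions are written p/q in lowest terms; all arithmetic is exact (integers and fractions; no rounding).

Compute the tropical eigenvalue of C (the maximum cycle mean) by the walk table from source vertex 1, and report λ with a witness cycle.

q=0: [0, -∞, -∞]
q=1: [-∞, -∞, -9]
q=2: [-15, -18, -∞]
q=3: [-38, -∞, -24]
Optimal cycle mean attained by: cycle 1->3->1, total (-9) + (-6), length 2.
Answer: λ = -15/2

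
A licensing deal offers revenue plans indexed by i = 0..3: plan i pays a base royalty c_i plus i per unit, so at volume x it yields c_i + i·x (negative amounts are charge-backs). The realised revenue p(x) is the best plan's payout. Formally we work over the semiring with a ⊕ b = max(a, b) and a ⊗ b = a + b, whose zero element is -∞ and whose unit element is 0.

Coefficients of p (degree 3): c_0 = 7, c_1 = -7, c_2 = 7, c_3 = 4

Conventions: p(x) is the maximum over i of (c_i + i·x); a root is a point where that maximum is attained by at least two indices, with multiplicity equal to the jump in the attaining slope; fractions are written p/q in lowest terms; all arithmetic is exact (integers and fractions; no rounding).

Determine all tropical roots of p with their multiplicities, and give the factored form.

hull edge (i=0, c=7) to (i=2, c=7): slope 0, span 2
hull edge (i=2, c=7) to (i=3, c=4): slope -3, span 1
Factored form: p(x) = 4 ⊗ (x ⊕ 0) ⊗ (x ⊕ 0) ⊗ (x ⊕ 3)
Answer: roots = 0 (mult 2), 3 (mult 1)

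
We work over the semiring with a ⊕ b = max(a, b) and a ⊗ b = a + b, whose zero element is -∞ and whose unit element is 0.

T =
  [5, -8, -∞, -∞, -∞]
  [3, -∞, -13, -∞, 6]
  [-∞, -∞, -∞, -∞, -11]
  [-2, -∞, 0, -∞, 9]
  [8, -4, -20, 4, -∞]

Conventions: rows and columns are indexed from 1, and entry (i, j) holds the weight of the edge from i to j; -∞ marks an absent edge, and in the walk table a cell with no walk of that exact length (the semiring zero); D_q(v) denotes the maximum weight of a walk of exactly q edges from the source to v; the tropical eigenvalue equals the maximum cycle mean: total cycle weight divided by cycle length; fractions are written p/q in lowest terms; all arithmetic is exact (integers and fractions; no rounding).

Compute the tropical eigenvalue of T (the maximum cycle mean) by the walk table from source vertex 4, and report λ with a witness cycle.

q=0: [-∞, -∞, -∞, 0, -∞]
q=1: [-2, -∞, 0, -∞, 9]
q=2: [17, 5, -11, 13, -11]
q=3: [22, 9, 13, -7, 22]
q=4: [30, 18, 2, 26, 15]
q=5: [35, 22, 26, 19, 35]
Optimal cycle mean attained by: cycle 4->5->4, total 9 + 4, length 2.
Answer: λ = 13/2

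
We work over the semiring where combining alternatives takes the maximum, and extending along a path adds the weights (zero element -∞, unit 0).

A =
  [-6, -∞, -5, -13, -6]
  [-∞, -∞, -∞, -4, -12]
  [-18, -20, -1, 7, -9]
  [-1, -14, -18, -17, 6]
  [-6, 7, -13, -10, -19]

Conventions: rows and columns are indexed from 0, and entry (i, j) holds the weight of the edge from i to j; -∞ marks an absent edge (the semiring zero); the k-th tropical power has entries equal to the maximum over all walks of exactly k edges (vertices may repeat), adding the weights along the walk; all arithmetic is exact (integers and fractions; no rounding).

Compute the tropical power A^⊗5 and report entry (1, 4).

A^⊗2:
  [-12, 1, -6, 2, -7]
  [-5, -5, -22, -21, 2]
  [6, -2, -2, 6, 13]
  [0, 13, -6, -4, -7]
  [-11, -12, -11, 3, -4]
A^⊗3:
  [1, 0, -7, 1, 8]
  [-4, 9, -10, -8, -11]
  [7, 20, 1, 5, 12]
  [-5, 0, -5, 9, 2]
  [2, 3, -12, -4, 9]
A^⊗4:
  [2, 15, -4, 0, 7]
  [-9, -4, -9, 5, -2]
  [6, 19, 2, 16, 11]
  [8, 9, -6, 2, 15]
  [3, 16, -3, -1, 2]
A^⊗5:
  [1, 14, -3, 11, 6]
  [4, 5, -10, -2, 11]
  [15, 18, 1, 15, 22]
  [9, 22, 3, 5, 8]
  [-2, 9, -2, 12, 5]
Key observation: the optimum is the walk 1->3->4->1->3->4, with weight (-4) + 6 + 7 + (-4) + 6 = 11.
Optimal value attained by: walk 1->3->4->1->3->4.
Answer: (A^⊗5)[1][4] = 11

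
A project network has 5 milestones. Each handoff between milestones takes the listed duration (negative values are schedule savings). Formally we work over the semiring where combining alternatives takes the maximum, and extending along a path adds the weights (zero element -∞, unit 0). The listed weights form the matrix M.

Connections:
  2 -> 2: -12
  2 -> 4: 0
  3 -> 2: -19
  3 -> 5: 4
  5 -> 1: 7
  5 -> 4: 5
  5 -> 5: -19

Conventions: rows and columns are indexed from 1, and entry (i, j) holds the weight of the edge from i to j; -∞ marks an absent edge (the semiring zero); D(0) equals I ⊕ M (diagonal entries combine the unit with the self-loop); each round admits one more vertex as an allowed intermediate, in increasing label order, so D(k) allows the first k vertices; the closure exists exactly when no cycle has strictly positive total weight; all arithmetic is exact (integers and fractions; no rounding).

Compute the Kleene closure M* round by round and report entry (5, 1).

D(0):
  [0, -∞, -∞, -∞, -∞]
  [-∞, 0, -∞, 0, -∞]
  [-∞, -19, 0, -∞, 4]
  [-∞, -∞, -∞, 0, -∞]
  [7, -∞, -∞, 5, 0]
D(1):
  [0, -∞, -∞, -∞, -∞]
  [-∞, 0, -∞, 0, -∞]
  [-∞, -19, 0, -∞, 4]
  [-∞, -∞, -∞, 0, -∞]
  [7, -∞, -∞, 5, 0]
D(2):
  [0, -∞, -∞, -∞, -∞]
  [-∞, 0, -∞, 0, -∞]
  [-∞, -19, 0, -19, 4]
  [-∞, -∞, -∞, 0, -∞]
  [7, -∞, -∞, 5, 0]
D(3):
  [0, -∞, -∞, -∞, -∞]
  [-∞, 0, -∞, 0, -∞]
  [-∞, -19, 0, -19, 4]
  [-∞, -∞, -∞, 0, -∞]
  [7, -∞, -∞, 5, 0]
D(4):
  [0, -∞, -∞, -∞, -∞]
  [-∞, 0, -∞, 0, -∞]
  [-∞, -19, 0, -19, 4]
  [-∞, -∞, -∞, 0, -∞]
  [7, -∞, -∞, 5, 0]
D(5):
  [0, -∞, -∞, -∞, -∞]
  [-∞, 0, -∞, 0, -∞]
  [11, -19, 0, 9, 4]
  [-∞, -∞, -∞, 0, -∞]
  [7, -∞, -∞, 5, 0]
Answer: M*[5][1] = 7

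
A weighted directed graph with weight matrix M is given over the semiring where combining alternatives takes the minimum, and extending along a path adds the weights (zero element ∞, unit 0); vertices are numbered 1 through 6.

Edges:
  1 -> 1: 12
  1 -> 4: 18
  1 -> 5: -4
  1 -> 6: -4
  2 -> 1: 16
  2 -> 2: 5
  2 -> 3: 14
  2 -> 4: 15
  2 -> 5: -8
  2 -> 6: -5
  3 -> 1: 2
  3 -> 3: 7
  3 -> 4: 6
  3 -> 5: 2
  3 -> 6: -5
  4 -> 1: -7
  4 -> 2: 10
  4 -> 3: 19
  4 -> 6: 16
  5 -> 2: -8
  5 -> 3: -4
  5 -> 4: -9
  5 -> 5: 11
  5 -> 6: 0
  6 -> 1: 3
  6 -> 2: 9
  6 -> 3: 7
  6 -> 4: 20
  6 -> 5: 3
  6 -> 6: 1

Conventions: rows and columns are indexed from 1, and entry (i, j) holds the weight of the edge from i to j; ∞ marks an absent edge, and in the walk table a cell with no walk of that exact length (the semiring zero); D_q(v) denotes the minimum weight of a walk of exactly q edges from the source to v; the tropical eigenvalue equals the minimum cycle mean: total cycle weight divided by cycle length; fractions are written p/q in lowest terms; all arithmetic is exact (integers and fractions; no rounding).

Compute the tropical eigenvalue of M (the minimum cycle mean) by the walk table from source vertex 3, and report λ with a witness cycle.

q=0: [∞, ∞, 0, ∞, ∞, ∞]
q=1: [2, ∞, 7, 6, 2, -5]
q=2: [-2, -6, -2, -7, -2, -4]
q=3: [-14, -10, -6, -11, -14, -11]
q=4: [-18, -22, -18, -23, -18, -18]
q=5: [-30, -26, -22, -27, -30, -27]
q=6: [-34, -38, -34, -39, -34, -34]
Optimal cycle mean attained by: cycle 2->5->2, total (-8) + (-8), length 2.
Answer: λ = -8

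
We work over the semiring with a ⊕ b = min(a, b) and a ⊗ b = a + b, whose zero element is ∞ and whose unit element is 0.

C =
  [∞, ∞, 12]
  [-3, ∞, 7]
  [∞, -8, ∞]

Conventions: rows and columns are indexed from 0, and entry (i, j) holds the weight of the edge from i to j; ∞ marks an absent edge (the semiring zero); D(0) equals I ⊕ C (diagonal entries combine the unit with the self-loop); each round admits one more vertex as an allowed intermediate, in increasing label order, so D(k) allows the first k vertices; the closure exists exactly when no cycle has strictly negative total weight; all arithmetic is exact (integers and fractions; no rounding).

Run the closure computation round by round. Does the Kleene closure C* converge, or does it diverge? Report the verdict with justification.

D(0):
  [0, ∞, 12]
  [-3, 0, 7]
  [∞, -8, 0]
D(1):
  [0, ∞, 12]
  [-3, 0, 7]
  [∞, -8, 0]
Detection: at round 2, diagonal entry (2, 2) turns strictly negative.
Key observation: the cycle 2->1->2 has total weight (-8) + 7, which is strictly negative.
Answer: DIVERGES — negative cycle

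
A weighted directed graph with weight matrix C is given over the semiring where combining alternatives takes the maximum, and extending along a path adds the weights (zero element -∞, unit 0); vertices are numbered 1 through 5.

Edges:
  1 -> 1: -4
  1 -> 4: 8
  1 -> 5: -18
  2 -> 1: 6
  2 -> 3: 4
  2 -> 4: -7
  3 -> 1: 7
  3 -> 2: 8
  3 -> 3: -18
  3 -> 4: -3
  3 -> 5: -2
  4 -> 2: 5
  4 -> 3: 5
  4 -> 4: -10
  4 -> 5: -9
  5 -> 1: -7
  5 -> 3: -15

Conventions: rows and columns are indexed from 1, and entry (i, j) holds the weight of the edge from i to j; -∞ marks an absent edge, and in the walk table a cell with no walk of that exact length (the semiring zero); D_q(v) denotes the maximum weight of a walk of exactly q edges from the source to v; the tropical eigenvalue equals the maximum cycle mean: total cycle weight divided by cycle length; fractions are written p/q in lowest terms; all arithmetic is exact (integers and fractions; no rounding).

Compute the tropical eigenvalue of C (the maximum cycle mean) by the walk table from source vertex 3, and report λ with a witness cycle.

q=0: [-∞, -∞, 0, -∞, -∞]
q=1: [7, 8, -18, -3, -2]
q=2: [14, 2, 12, 15, -11]
q=3: [19, 20, 20, 22, 10]
q=4: [27, 28, 27, 27, 18]
q=5: [34, 35, 32, 35, 25]
Optimal cycle mean attained by: cycle 1->4->3->2->1, total 8 + 5 + 8 + 6, length 4.
Answer: λ = 27/4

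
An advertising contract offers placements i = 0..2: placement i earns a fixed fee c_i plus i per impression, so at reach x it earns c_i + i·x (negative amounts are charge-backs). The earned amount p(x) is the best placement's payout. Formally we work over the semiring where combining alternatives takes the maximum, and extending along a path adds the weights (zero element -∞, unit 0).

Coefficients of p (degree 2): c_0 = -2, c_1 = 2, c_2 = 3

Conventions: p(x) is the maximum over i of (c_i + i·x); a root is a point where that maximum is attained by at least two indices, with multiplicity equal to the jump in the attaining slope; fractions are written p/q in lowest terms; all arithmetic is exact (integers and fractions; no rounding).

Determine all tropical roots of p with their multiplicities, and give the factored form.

hull edge (i=0, c=-2) to (i=1, c=2): slope 4, span 1
hull edge (i=1, c=2) to (i=2, c=3): slope 1, span 1
Factored form: p(x) = 3 ⊗ (x ⊕ (-4)) ⊗ (x ⊕ (-1))
Answer: roots = -4 (mult 1), -1 (mult 1)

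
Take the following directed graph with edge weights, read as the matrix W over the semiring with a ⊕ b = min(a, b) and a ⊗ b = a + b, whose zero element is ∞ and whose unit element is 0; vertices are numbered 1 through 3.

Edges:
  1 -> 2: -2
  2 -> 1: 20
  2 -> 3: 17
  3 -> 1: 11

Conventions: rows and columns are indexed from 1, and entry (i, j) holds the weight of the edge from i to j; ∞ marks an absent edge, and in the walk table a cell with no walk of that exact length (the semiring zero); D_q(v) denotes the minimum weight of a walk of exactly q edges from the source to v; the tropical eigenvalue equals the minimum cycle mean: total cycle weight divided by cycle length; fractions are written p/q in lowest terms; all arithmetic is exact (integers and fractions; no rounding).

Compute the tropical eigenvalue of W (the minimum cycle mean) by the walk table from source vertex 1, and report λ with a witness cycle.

q=0: [0, ∞, ∞]
q=1: [∞, -2, ∞]
q=2: [18, ∞, 15]
q=3: [26, 16, ∞]
Optimal cycle mean attained by: cycle 1->2->3->1, total (-2) + 17 + 11, length 3.
Answer: λ = 26/3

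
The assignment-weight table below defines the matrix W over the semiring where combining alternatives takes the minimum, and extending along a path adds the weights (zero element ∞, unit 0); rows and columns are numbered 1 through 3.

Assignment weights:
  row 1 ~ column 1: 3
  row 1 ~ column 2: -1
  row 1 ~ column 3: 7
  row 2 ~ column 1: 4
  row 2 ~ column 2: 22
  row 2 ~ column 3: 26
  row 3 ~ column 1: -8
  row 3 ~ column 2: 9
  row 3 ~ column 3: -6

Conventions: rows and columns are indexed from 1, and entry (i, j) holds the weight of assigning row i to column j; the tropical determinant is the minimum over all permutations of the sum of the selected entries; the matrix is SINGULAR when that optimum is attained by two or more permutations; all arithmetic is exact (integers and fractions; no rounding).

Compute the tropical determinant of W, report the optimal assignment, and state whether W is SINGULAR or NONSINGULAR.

σ = (1, 2, 3): 3 + 22 + (-6) = 19
σ = (1, 3, 2): 3 + 26 + 9 = 38
σ = (2, 1, 3): (-1) + 4 + (-6) = -3
σ = (2, 3, 1): (-1) + 26 + (-8) = 17
σ = (3, 1, 2): 7 + 4 + 9 = 20
σ = (3, 2, 1): 7 + 22 + (-8) = 21
Optimal value attained by: σ = (2, 1, 3).
Answer: det⊕(W) = -3; verdict: NONSINGULAR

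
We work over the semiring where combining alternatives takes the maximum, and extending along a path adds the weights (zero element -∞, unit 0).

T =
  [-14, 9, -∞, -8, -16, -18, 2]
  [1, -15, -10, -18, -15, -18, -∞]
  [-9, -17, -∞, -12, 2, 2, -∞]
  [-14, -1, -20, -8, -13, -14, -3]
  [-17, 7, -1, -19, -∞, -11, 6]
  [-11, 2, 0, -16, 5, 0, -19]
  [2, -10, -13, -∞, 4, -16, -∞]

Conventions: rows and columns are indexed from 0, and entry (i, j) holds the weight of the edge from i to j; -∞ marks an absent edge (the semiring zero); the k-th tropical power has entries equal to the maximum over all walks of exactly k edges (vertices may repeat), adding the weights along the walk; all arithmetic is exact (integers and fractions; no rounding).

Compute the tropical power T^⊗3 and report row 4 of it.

T^⊗2:
  [10, -5, -1, -9, 6, -9, -10]
  [-13, 10, -16, -7, -8, -8, 3]
  [-9, 9, 2, -14, 7, 2, 8]
  [0, -5, -11, -16, 1, -14, -7]
  [8, -4, -3, -11, 10, 1, -15]
  [3, 12, 4, -12, 5, 2, 11]
  [-9, 11, 3, -6, -11, -7, 10]
T^⊗3:
  [-4, 19, 5, 2, 1, 1, 12]
  [11, -1, 0, -8, 7, -8, -2]
  [10, 14, 6, -9, 12, 4, 13]
  [-4, 9, 0, -8, -3, -9, 7]
  [-3, 17, 9, 0, 6, 1, 16]
  [13, 12, 4, -5, 15, 6, 11]
  [12, 0, 1, -7, 14, 5, -5]
Answer: row 4 of T^⊗3 = [-3, 17, 9, 0, 6, 1, 16]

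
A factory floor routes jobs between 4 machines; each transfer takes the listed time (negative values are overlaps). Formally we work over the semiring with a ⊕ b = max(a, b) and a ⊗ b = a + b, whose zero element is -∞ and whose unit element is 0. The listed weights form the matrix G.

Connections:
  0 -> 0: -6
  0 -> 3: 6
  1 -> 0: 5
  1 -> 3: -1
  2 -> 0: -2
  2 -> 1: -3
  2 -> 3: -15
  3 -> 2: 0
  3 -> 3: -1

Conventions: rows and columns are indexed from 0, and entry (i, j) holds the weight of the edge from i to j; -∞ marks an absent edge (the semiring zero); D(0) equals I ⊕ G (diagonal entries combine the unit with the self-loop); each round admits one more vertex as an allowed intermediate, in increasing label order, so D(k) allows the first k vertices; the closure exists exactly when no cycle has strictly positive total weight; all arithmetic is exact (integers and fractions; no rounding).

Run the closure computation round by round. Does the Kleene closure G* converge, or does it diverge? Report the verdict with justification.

D(0):
  [0, -∞, -∞, 6]
  [5, 0, -∞, -1]
  [-2, -3, 0, -15]
  [-∞, -∞, 0, 0]
D(1):
  [0, -∞, -∞, 6]
  [5, 0, -∞, 11]
  [-2, -3, 0, 4]
  [-∞, -∞, 0, 0]
D(2):
  [0, -∞, -∞, 6]
  [5, 0, -∞, 11]
  [2, -3, 0, 8]
  [-∞, -∞, 0, 0]
Detection: at round 3, diagonal entry (3, 3) turns strictly positive.
Key observation: the cycle 3->2->0->3 has total weight 0 + (-2) + 6, which is strictly positive.
Answer: DIVERGES — positive cycle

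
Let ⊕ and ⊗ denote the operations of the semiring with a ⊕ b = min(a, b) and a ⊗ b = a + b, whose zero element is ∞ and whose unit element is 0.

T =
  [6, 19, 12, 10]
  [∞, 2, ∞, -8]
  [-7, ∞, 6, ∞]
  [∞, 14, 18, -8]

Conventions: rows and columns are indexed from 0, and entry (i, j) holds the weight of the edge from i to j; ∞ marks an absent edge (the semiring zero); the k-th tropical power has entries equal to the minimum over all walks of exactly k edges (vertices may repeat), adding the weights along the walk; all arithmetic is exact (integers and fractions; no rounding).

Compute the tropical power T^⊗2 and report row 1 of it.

T^⊗2:
  [5, 21, 18, 2]
  [∞, 4, 10, -16]
  [-1, 12, 5, 3]
  [11, 6, 10, -16]
Answer: row 1 of T^⊗2 = [∞, 4, 10, -16]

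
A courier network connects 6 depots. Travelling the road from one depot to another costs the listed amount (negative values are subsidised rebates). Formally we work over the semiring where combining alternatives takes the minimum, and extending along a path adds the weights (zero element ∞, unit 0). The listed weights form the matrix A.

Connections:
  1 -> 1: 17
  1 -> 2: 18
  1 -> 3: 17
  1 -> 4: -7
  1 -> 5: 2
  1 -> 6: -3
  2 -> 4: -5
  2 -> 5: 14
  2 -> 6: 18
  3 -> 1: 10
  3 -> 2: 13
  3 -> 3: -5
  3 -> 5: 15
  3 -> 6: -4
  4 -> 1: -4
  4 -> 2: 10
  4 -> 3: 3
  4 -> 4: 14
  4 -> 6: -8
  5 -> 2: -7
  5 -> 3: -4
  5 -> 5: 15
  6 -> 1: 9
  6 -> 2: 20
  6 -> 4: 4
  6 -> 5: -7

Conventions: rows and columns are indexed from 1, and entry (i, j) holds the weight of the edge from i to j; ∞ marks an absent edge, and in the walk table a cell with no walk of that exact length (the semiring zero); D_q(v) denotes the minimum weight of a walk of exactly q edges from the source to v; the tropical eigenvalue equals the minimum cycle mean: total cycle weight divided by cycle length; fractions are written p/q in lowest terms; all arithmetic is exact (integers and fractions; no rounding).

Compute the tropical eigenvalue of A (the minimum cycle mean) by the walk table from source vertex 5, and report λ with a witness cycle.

q=0: [∞, ∞, ∞, ∞, 0, ∞]
q=1: [∞, -7, -4, ∞, 15, ∞]
q=2: [6, 8, -9, -12, 7, -8]
q=3: [-16, -2, -14, -4, -15, -20]
q=4: [-11, -22, -19, -23, -27, -19]
q=5: [-27, -34, -31, -27, -26, -31]
q=6: [-31, -33, -36, -39, -38, -35]
Optimal cycle mean attained by: cycle 2->4->6->5->2, total (-5) + (-8) + (-7) + (-7), length 4.
Answer: λ = -27/4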